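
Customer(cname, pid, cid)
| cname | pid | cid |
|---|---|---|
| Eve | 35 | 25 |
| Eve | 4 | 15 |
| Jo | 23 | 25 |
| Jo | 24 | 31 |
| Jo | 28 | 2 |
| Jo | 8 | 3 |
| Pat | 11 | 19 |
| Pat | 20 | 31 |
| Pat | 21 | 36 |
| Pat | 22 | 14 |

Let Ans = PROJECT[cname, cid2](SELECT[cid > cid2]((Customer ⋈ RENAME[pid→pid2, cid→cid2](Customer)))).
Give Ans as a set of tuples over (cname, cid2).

ρ[pid→pid2, cid→cid2]: schema becomes (cname, pid2, cid2); tuples unchanged.
Customer ⋈ RENAME[pid→pid2, cid→cid2](Customer) (natural join on cname): {(Eve, 35, 25, 35, 25), (Eve, 35, 25, 4, 15), (Eve, 4, 15, 35, 25), (Eve, 4, 15, 4, 15), (Jo, 23, 25, 23, 25), (Jo, 23, 25, 24, 31), (Jo, 23, 25, 28, 2), (Jo, 23, 25, 8, 3), (Jo, 24, 31, 23, 25), (Jo, 24, 31, 24, 31), (Jo, 24, 31, 28, 2), (Jo, 24, 31, 8, 3), (Jo, 28, 2, 23, 25), (Jo, 28, 2, 24, 31), (Jo, 28, 2, 28, 2), (Jo, 28, 2, 8, 3), (Jo, 8, 3, 23, 25), (Jo, 8, 3, 24, 31), (Jo, 8, 3, 28, 2), (Jo, 8, 3, 8, 3), (Pat, 11, 19, 11, 19), (Pat, 11, 19, 20, 31), (Pat, 11, 19, 21, 36), (Pat, 11, 19, 22, 14), (Pat, 20, 31, 11, 19), (Pat, 20, 31, 20, 31), (Pat, 20, 31, 21, 36), (Pat, 20, 31, 22, 14), (Pat, 21, 36, 11, 19), (Pat, 21, 36, 20, 31), (Pat, 21, 36, 21, 36), (Pat, 21, 36, 22, 14), (Pat, 22, 14, 11, 19), (Pat, 22, 14, 20, 31), (Pat, 22, 14, 21, 36), (Pat, 22, 14, 22, 14)}
Filtering on cid > cid2 leaves {(Eve, 35, 25, 4, 15), (Jo, 23, 25, 28, 2), (Jo, 23, 25, 8, 3), (Jo, 24, 31, 23, 25), (Jo, 24, 31, 28, 2), (Jo, 24, 31, 8, 3), (Jo, 8, 3, 28, 2), (Pat, 11, 19, 22, 14), (Pat, 20, 31, 11, 19), (Pat, 20, 31, 22, 14), (Pat, 21, 36, 11, 19), (Pat, 21, 36, 20, 31), (Pat, 21, 36, 22, 14)}.
π[cname, cid2]: project onto (cname, cid2) (6 duplicate(s) eliminated) → {(Eve, 15), (Jo, 2), (Jo, 25), (Jo, 3), (Pat, 14), (Pat, 19), (Pat, 31)}

{(Eve, 15), (Jo, 2), (Jo, 25), (Jo, 3), (Pat, 14), (Pat, 19), (Pat, 31)}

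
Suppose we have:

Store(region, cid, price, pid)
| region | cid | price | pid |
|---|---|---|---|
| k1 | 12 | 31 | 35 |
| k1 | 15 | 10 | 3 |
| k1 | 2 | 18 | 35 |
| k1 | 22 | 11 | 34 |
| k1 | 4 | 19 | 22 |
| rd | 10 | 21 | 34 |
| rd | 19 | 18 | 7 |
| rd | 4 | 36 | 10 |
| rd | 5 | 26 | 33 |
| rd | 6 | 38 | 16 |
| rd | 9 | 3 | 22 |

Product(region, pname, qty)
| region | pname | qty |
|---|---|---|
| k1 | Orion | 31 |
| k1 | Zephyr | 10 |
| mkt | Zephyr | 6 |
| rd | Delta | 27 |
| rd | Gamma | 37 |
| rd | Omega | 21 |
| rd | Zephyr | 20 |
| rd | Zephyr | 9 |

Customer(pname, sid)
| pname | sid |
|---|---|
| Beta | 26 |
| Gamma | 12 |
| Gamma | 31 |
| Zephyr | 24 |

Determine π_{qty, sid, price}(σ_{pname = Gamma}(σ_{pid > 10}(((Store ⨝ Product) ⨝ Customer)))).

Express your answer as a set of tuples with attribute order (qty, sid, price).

Store ⋈ Product (natural join on region): {(k1, 12, 31, 35, Orion, 31), (k1, 12, 31, 35, Zephyr, 10), (k1, 15, 10, 3, Orion, 31), (k1, 15, 10, 3, Zephyr, 10), (k1, 2, 18, 35, Orion, 31), (k1, 2, 18, 35, Zephyr, 10), (k1, 22, 11, 34, Orion, 31), (k1, 22, 11, 34, Zephyr, 10), (k1, 4, 19, 22, Orion, 31), (k1, 4, 19, 22, Zephyr, 10), (rd, 10, 21, 34, Delta, 27), (rd, 10, 21, 34, Gamma, 37), (rd, 10, 21, 34, Omega, 21), (rd, 10, 21, 34, Zephyr, 20), (rd, 10, 21, 34, Zephyr, 9), (rd, 19, 18, 7, Delta, 27), (rd, 19, 18, 7, Gamma, 37), (rd, 19, 18, 7, Omega, 21), (rd, 19, 18, 7, Zephyr, 20), (rd, 19, 18, 7, Zephyr, 9), (rd, 4, 36, 10, Delta, 27), (rd, 4, 36, 10, Gamma, 37), (rd, 4, 36, 10, Omega, 21), (rd, 4, 36, 10, Zephyr, 20), (rd, 4, 36, 10, Zephyr, 9), (rd, 5, 26, 33, Delta, 27), (rd, 5, 26, 33, Gamma, 37), (rd, 5, 26, 33, Omega, 21), (rd, 5, 26, 33, Zephyr, 20), (rd, 5, 26, 33, Zephyr, 9), (rd, 6, 38, 16, Delta, 27), (rd, 6, 38, 16, Gamma, 37), (rd, 6, 38, 16, Omega, 21), (rd, 6, 38, 16, Zephyr, 20), (rd, 6, 38, 16, Zephyr, 9), (rd, 9, 3, 22, Delta, 27), (rd, 9, 3, 22, Gamma, 37), (rd, 9, 3, 22, Omega, 21), (rd, 9, 3, 22, Zephyr, 20), (rd, 9, 3, 22, Zephyr, 9)}
(Store ⨝ Product) ⋈ Customer (natural join on pname): {(k1, 12, 31, 35, Zephyr, 10, 24), (k1, 15, 10, 3, Zephyr, 10, 24), (k1, 2, 18, 35, Zephyr, 10, 24), (k1, 22, 11, 34, Zephyr, 10, 24), (k1, 4, 19, 22, Zephyr, 10, 24), (rd, 10, 21, 34, Gamma, 37, 12), (rd, 10, 21, 34, Gamma, 37, 31), (rd, 10, 21, 34, Zephyr, 20, 24), (rd, 10, 21, 34, Zephyr, 9, 24), (rd, 19, 18, 7, Gamma, 37, 12), (rd, 19, 18, 7, Gamma, 37, 31), (rd, 19, 18, 7, Zephyr, 20, 24), (rd, 19, 18, 7, Zephyr, 9, 24), (rd, 4, 36, 10, Gamma, 37, 12), (rd, 4, 36, 10, Gamma, 37, 31), (rd, 4, 36, 10, Zephyr, 20, 24), (rd, 4, 36, 10, Zephyr, 9, 24), (rd, 5, 26, 33, Gamma, 37, 12), (rd, 5, 26, 33, Gamma, 37, 31), (rd, 5, 26, 33, Zephyr, 20, 24), (rd, 5, 26, 33, Zephyr, 9, 24), (rd, 6, 38, 16, Gamma, 37, 12), (rd, 6, 38, 16, Gamma, 37, 31), (rd, 6, 38, 16, Zephyr, 20, 24), (rd, 6, 38, 16, Zephyr, 9, 24), (rd, 9, 3, 22, Gamma, 37, 12), (rd, 9, 3, 22, Gamma, 37, 31), (rd, 9, 3, 22, Zephyr, 20, 24), (rd, 9, 3, 22, Zephyr, 9, 24)}
σ[pid > 10]: keep tuples satisfying pid > 10 → {(k1, 12, 31, 35, Zephyr, 10, 24), (k1, 2, 18, 35, Zephyr, 10, 24), (k1, 22, 11, 34, Zephyr, 10, 24), (k1, 4, 19, 22, Zephyr, 10, 24), (rd, 10, 21, 34, Gamma, 37, 12), (rd, 10, 21, 34, Gamma, 37, 31), (rd, 10, 21, 34, Zephyr, 20, 24), (rd, 10, 21, 34, Zephyr, 9, 24), (rd, 5, 26, 33, Gamma, 37, 12), (rd, 5, 26, 33, Gamma, 37, 31), (rd, 5, 26, 33, Zephyr, 20, 24), (rd, 5, 26, 33, Zephyr, 9, 24), (rd, 6, 38, 16, Gamma, 37, 12), (rd, 6, 38, 16, Gamma, 37, 31), (rd, 6, 38, 16, Zephyr, 20, 24), (rd, 6, 38, 16, Zephyr, 9, 24), (rd, 9, 3, 22, Gamma, 37, 12), (rd, 9, 3, 22, Gamma, 37, 31), (rd, 9, 3, 22, Zephyr, 20, 24), (rd, 9, 3, 22, Zephyr, 9, 24)}
σ[pname = Gamma]: keep tuples satisfying pname = Gamma → {(rd, 10, 21, 34, Gamma, 37, 12), (rd, 10, 21, 34, Gamma, 37, 31), (rd, 5, 26, 33, Gamma, 37, 12), (rd, 5, 26, 33, Gamma, 37, 31), (rd, 6, 38, 16, Gamma, 37, 12), (rd, 6, 38, 16, Gamma, 37, 31), (rd, 9, 3, 22, Gamma, 37, 12), (rd, 9, 3, 22, Gamma, 37, 31)}
π[qty, sid, price]: project onto (qty, sid, price) → {(37, 12, 21), (37, 12, 26), (37, 12, 3), (37, 12, 38), (37, 31, 21), (37, 31, 26), (37, 31, 3), (37, 31, 38)}

{(37, 12, 21), (37, 12, 26), (37, 12, 3), (37, 12, 38), (37, 31, 21), (37, 31, 26), (37, 31, 3), (37, 31, 38)}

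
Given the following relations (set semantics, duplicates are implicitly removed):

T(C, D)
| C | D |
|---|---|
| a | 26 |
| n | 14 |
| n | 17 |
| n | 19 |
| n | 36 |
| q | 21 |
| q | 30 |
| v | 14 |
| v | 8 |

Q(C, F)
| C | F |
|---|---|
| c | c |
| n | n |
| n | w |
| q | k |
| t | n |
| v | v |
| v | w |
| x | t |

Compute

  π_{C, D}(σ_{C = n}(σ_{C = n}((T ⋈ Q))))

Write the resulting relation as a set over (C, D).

{(n, 14), (n, 17), (n, 19), (n, 36)}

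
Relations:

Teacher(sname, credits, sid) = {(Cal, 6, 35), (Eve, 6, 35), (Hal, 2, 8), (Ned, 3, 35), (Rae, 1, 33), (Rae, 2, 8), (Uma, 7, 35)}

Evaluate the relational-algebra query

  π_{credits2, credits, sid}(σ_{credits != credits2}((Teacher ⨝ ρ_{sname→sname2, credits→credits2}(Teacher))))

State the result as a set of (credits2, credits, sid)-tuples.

ρ[sname→sname2, credits→credits2]: schema becomes (sname2, credits2, sid); tuples unchanged.
Teacher ⋈ ρ_{sname→sname2, credits→credits2}(Teacher) (natural join on sid): {(Cal, 6, 35, Cal, 6), (Cal, 6, 35, Eve, 6), (Cal, 6, 35, Ned, 3), (Cal, 6, 35, Uma, 7), (Eve, 6, 35, Cal, 6), (Eve, 6, 35, Eve, 6), (Eve, 6, 35, Ned, 3), (Eve, 6, 35, Uma, 7), (Hal, 2, 8, Hal, 2), (Hal, 2, 8, Rae, 2), (Ned, 3, 35, Cal, 6), (Ned, 3, 35, Eve, 6), (Ned, 3, 35, Ned, 3), (Ned, 3, 35, Uma, 7), (Rae, 1, 33, Rae, 1), (Rae, 2, 8, Hal, 2), (Rae, 2, 8, Rae, 2), (Uma, 7, 35, Cal, 6), (Uma, 7, 35, Eve, 6), (Uma, 7, 35, Ned, 3), (Uma, 7, 35, Uma, 7)}
Apply σ_{credits != credits2}; surviving tuples: {(Cal, 6, 35, Ned, 3), (Cal, 6, 35, Uma, 7), (Eve, 6, 35, Ned, 3), (Eve, 6, 35, Uma, 7), (Ned, 3, 35, Cal, 6), (Ned, 3, 35, Eve, 6), (Ned, 3, 35, Uma, 7), (Uma, 7, 35, Cal, 6), (Uma, 7, 35, Eve, 6), (Uma, 7, 35, Ned, 3)}
π[credits2, credits, sid]: project onto (credits2, credits, sid) (4 duplicate(s) eliminated) → {(3, 6, 35), (3, 7, 35), (6, 3, 35), (6, 7, 35), (7, 3, 35), (7, 6, 35)}

{(3, 6, 35), (3, 7, 35), (6, 3, 35), (6, 7, 35), (7, 3, 35), (7, 6, 35)}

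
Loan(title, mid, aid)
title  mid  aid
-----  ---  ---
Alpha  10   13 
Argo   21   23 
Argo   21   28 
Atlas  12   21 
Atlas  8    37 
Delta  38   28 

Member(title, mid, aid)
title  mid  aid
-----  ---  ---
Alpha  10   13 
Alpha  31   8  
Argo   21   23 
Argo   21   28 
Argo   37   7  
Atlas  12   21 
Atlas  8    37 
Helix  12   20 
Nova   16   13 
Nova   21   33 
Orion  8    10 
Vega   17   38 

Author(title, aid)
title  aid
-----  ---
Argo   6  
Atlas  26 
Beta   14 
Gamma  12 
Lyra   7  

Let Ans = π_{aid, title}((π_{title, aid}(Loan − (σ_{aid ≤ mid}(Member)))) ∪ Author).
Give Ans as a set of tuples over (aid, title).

σ[aid ≤ mid]: keep tuples satisfying aid ≤ mid → {(Alpha, 31, 8), (Argo, 37, 7), (Nova, 16, 13)}
Set difference of the two operands is {(Alpha, 10, 13), (Argo, 21, 23), (Argo, 21, 28), (Atlas, 12, 21), (Atlas, 8, 37), (Delta, 38, 28)}.
π[title, aid]: project onto (title, aid) → {(Alpha, 13), (Argo, 23), (Argo, 28), (Atlas, 21), (Atlas, 37), (Delta, 28)}
Set union of the two operands is {(Alpha, 13), (Argo, 23), (Argo, 28), (Argo, 6), (Atlas, 21), (Atlas, 26), (Atlas, 37), (Beta, 14), (Delta, 28), (Gamma, 12), (Lyra, 7)}.
π[aid, title]: project onto (aid, title) → {(12, Gamma), (13, Alpha), (14, Beta), (21, Atlas), (23, Argo), (26, Atlas), (28, Argo), (28, Delta), (37, Atlas), (6, Argo), (7, Lyra)}

{(12, Gamma), (13, Alpha), (14, Beta), (21, Atlas), (23, Argo), (26, Atlas), (28, Argo), (28, Delta), (37, Atlas), (6, Argo), (7, Lyra)}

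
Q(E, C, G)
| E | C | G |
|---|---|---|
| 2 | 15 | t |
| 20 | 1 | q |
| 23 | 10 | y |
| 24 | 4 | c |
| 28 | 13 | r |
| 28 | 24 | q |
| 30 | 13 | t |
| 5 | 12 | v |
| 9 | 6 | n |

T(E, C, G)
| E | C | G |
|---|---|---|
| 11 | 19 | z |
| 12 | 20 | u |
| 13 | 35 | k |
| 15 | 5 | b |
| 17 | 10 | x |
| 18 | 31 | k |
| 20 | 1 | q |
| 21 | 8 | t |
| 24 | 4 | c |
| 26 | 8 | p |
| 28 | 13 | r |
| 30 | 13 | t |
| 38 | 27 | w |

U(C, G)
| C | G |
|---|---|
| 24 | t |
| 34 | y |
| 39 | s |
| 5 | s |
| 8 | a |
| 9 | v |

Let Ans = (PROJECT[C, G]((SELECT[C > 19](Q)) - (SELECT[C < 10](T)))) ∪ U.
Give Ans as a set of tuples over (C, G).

Apply σ_{C > 19}; surviving tuples: {(28, 24, q)}
Apply σ_{C < 10}; surviving tuples: {(15, 5, b), (20, 1, q), (21, 8, t), (24, 4, c), (26, 8, p)}
Set difference of the two operands is {(28, 24, q)}.
Keep only column(s) C, G: {(24, q)}
Set union of the two operands is {(24, q), (24, t), (34, y), (39, s), (5, s), (8, a), (9, v)}.

{(24, q), (24, t), (34, y), (39, s), (5, s), (8, a), (9, v)}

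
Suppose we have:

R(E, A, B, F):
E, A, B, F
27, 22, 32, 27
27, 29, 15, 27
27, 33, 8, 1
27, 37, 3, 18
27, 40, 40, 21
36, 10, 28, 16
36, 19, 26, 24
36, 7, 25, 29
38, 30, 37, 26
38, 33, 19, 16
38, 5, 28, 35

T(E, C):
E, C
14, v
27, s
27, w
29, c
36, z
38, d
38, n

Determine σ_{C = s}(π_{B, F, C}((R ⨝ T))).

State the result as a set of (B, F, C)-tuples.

{(15, 27, s), (3, 18, s), (32, 27, s), (40, 21, s), (8, 1, s)}

Joining R and T on E yields {(27, 22, 32, 27, s), (27, 22, 32, 27, w), (27, 29, 15, 27, s), (27, 29, 15, 27, w), (27, 33, 8, 1, s), (27, 33, 8, 1, w), (27, 37, 3, 18, s), (27, 37, 3, 18, w), (27, 40, 40, 21, s), (27, 40, 40, 21, w), (36, 10, 28, 16, z), (36, 19, 26, 24, z), (36, 7, 25, 29, z), (38, 30, 37, 26, d), (38, 30, 37, 26, n), (38, 33, 19, 16, d), (38, 33, 19, 16, n), (38, 5, 28, 35, d), (38, 5, 28, 35, n)}.
π[B, F, C]: project onto (B, F, C) → {(15, 27, s), (15, 27, w), (19, 16, d), (19, 16, n), (25, 29, z), (26, 24, z), (28, 16, z), (28, 35, d), (28, 35, n), (3, 18, s), (3, 18, w), (32, 27, s), (32, 27, w), (37, 26, d), (37, 26, n), (40, 21, s), (40, 21, w), (8, 1, s), (8, 1, w)}
Selection C = s: {(15, 27, s), (3, 18, s), (32, 27, s), (40, 21, s), (8, 1, s)}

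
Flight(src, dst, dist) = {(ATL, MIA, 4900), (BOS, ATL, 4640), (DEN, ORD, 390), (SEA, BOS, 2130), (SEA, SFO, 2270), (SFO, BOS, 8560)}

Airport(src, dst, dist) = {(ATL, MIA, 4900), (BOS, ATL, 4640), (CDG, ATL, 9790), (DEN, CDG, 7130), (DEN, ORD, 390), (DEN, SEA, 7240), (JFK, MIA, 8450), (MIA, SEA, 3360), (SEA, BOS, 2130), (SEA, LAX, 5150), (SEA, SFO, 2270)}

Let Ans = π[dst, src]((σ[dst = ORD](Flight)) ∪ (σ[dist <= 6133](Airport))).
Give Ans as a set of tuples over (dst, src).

{(ATL, BOS), (BOS, SEA), (LAX, SEA), (MIA, ATL), (ORD, DEN), (SEA, MIA), (SFO, SEA)}

Filtering on dst = ORD leaves {(DEN, ORD, 390)}.
Filtering on dist <= 6133 leaves {(ATL, MIA, 4900), (BOS, ATL, 4640), (DEN, ORD, 390), (MIA, SEA, 3360), (SEA, BOS, 2130), (SEA, LAX, 5150), (SEA, SFO, 2270)}.
Union: {(DEN, ORD, 390)} with {(ATL, MIA, 4900), (BOS, ATL, 4640), (DEN, ORD, 390), (MIA, SEA, 3360), (SEA, BOS, 2130), (SEA, LAX, 5150), (SEA, SFO, 2270)} → {(ATL, MIA, 4900), (BOS, ATL, 4640), (DEN, ORD, 390), (MIA, SEA, 3360), (SEA, BOS, 2130), (SEA, LAX, 5150), (SEA, SFO, 2270)}
Projecting to dst, src: {(ATL, BOS), (BOS, SEA), (LAX, SEA), (MIA, ATL), (ORD, DEN), (SEA, MIA), (SFO, SEA)}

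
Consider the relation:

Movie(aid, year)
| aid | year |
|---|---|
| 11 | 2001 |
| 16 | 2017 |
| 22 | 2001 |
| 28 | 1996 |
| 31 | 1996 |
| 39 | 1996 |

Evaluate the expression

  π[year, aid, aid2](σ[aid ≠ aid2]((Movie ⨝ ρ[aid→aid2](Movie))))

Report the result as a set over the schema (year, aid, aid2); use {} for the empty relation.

ρ[aid→aid2]: schema becomes (aid2, year); tuples unchanged.
Movie ⋈ ρ[aid→aid2](Movie) (natural join on year): {(11, 2001, 11), (11, 2001, 22), (16, 2017, 16), (22, 2001, 11), (22, 2001, 22), (28, 1996, 28), (28, 1996, 31), (28, 1996, 39), (31, 1996, 28), (31, 1996, 31), (31, 1996, 39), (39, 1996, 28), (39, 1996, 31), (39, 1996, 39)}
Selection aid ≠ aid2: {(11, 2001, 22), (22, 2001, 11), (28, 1996, 31), (28, 1996, 39), (31, 1996, 28), (31, 1996, 39), (39, 1996, 28), (39, 1996, 31)}
Projecting to year, aid, aid2: {(1996, 28, 31), (1996, 28, 39), (1996, 31, 28), (1996, 31, 39), (1996, 39, 28), (1996, 39, 31), (2001, 11, 22), (2001, 22, 11)}

{(1996, 28, 31), (1996, 28, 39), (1996, 31, 28), (1996, 31, 39), (1996, 39, 28), (1996, 39, 31), (2001, 11, 22), (2001, 22, 11)}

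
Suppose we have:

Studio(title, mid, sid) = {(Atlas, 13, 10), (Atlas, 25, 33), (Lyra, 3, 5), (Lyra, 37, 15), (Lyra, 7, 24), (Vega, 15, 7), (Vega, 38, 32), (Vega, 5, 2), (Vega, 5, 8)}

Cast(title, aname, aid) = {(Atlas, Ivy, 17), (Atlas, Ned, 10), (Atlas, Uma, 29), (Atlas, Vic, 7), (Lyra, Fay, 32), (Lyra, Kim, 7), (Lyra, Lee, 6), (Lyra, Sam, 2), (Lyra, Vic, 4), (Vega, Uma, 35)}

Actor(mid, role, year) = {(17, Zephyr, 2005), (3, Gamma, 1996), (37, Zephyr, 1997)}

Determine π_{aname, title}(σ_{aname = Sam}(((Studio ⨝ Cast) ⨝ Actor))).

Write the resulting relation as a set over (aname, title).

Natural join on title: {(Atlas, 13, 10, Ivy, 17), (Atlas, 13, 10, Ned, 10), (Atlas, 13, 10, Uma, 29), (Atlas, 13, 10, Vic, 7), (Atlas, 25, 33, Ivy, 17), (Atlas, 25, 33, Ned, 10), (Atlas, 25, 33, Uma, 29), (Atlas, 25, 33, Vic, 7), (Lyra, 3, 5, Fay, 32), (Lyra, 3, 5, Kim, 7), (Lyra, 3, 5, Lee, 6), (Lyra, 3, 5, Sam, 2), (Lyra, 3, 5, Vic, 4), (Lyra, 37, 15, Fay, 32), (Lyra, 37, 15, Kim, 7), (Lyra, 37, 15, Lee, 6), (Lyra, 37, 15, Sam, 2), (Lyra, 37, 15, Vic, 4), (Lyra, 7, 24, Fay, 32), (Lyra, 7, 24, Kim, 7), (Lyra, 7, 24, Lee, 6), (Lyra, 7, 24, Sam, 2), (Lyra, 7, 24, Vic, 4), (Vega, 15, 7, Uma, 35), (Vega, 38, 32, Uma, 35), (Vega, 5, 2, Uma, 35), (Vega, 5, 8, Uma, 35)}
Natural join on mid: {(Lyra, 3, 5, Fay, 32, Gamma, 1996), (Lyra, 3, 5, Kim, 7, Gamma, 1996), (Lyra, 3, 5, Lee, 6, Gamma, 1996), (Lyra, 3, 5, Sam, 2, Gamma, 1996), (Lyra, 3, 5, Vic, 4, Gamma, 1996), (Lyra, 37, 15, Fay, 32, Zephyr, 1997), (Lyra, 37, 15, Kim, 7, Zephyr, 1997), (Lyra, 37, 15, Lee, 6, Zephyr, 1997), (Lyra, 37, 15, Sam, 2, Zephyr, 1997), (Lyra, 37, 15, Vic, 4, Zephyr, 1997)}
Selection aname = Sam: {(Lyra, 3, 5, Sam, 2, Gamma, 1996), (Lyra, 37, 15, Sam, 2, Zephyr, 1997)}
Projecting to aname, title (1 duplicate(s) eliminated): {(Sam, Lyra)}

{(Sam, Lyra)}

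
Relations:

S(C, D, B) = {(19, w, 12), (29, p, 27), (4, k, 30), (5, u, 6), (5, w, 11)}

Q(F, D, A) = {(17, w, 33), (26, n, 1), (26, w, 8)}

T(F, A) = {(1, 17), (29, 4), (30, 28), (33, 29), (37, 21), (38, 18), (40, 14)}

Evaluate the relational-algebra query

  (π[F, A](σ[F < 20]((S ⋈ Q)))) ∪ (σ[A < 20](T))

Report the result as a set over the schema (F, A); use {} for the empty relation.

{(1, 17), (17, 33), (29, 4), (38, 18), (40, 14)}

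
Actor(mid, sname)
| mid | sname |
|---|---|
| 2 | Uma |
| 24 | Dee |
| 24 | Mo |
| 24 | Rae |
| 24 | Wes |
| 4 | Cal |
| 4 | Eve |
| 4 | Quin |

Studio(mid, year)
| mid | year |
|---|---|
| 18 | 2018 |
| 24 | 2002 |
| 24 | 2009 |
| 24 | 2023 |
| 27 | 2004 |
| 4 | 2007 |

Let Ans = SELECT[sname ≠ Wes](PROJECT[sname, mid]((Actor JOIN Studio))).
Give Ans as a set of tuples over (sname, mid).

{(Cal, 4), (Dee, 24), (Eve, 4), (Mo, 24), (Quin, 4), (Rae, 24)}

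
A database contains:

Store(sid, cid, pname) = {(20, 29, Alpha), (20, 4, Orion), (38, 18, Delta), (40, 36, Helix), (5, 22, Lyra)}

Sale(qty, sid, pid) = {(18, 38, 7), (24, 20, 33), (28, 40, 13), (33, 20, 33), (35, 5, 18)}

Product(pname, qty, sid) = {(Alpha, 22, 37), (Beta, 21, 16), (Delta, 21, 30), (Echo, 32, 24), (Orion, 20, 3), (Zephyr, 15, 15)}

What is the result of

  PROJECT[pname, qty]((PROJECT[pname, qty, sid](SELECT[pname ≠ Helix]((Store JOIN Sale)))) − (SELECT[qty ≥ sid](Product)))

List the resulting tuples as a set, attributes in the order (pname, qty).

Natural join on sid: {(20, 29, Alpha, 24, 33), (20, 29, Alpha, 33, 33), (20, 4, Orion, 24, 33), (20, 4, Orion, 33, 33), (38, 18, Delta, 18, 7), (40, 36, Helix, 28, 13), (5, 22, Lyra, 35, 18)}
σ[pname ≠ Helix]: keep tuples satisfying pname ≠ Helix → {(20, 29, Alpha, 24, 33), (20, 29, Alpha, 33, 33), (20, 4, Orion, 24, 33), (20, 4, Orion, 33, 33), (38, 18, Delta, 18, 7), (5, 22, Lyra, 35, 18)}
Projecting to pname, qty, sid: {(Alpha, 24, 20), (Alpha, 33, 20), (Delta, 18, 38), (Lyra, 35, 5), (Orion, 24, 20), (Orion, 33, 20)}
σ[qty ≥ sid]: keep tuples satisfying qty ≥ sid → {(Beta, 21, 16), (Echo, 32, 24), (Orion, 20, 3), (Zephyr, 15, 15)}
Difference: {(Alpha, 24, 20), (Alpha, 33, 20), (Delta, 18, 38), (Lyra, 35, 5), (Orion, 24, 20), (Orion, 33, 20)} with {(Beta, 21, 16), (Echo, 32, 24), (Orion, 20, 3), (Zephyr, 15, 15)} → {(Alpha, 24, 20), (Alpha, 33, 20), (Delta, 18, 38), (Lyra, 35, 5), (Orion, 24, 20), (Orion, 33, 20)}
Projecting to pname, qty: {(Alpha, 24), (Alpha, 33), (Delta, 18), (Lyra, 35), (Orion, 24), (Orion, 33)}

{(Alpha, 24), (Alpha, 33), (Delta, 18), (Lyra, 35), (Orion, 24), (Orion, 33)}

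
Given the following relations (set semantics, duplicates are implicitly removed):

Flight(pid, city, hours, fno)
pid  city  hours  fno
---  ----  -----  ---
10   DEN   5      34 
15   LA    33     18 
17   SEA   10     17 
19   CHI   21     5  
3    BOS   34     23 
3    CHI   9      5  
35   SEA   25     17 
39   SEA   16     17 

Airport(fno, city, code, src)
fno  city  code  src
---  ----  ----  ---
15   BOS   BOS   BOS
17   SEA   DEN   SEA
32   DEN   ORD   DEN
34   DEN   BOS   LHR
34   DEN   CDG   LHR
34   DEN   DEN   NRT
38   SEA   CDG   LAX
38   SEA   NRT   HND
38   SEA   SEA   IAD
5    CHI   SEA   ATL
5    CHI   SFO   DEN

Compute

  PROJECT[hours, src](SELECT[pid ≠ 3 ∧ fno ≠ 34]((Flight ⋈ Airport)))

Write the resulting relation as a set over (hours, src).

{(10, SEA), (16, SEA), (21, ATL), (21, DEN), (25, SEA)}

Flight ⋈ Airport (natural join on city, fno): {(10, DEN, 5, 34, BOS, LHR), (10, DEN, 5, 34, CDG, LHR), (10, DEN, 5, 34, DEN, NRT), (17, SEA, 10, 17, DEN, SEA), (19, CHI, 21, 5, SEA, ATL), (19, CHI, 21, 5, SFO, DEN), (3, CHI, 9, 5, SEA, ATL), (3, CHI, 9, 5, SFO, DEN), (35, SEA, 25, 17, DEN, SEA), (39, SEA, 16, 17, DEN, SEA)}
Filtering on pid ≠ 3 ∧ fno ≠ 34 leaves {(17, SEA, 10, 17, DEN, SEA), (19, CHI, 21, 5, SEA, ATL), (19, CHI, 21, 5, SFO, DEN), (35, SEA, 25, 17, DEN, SEA), (39, SEA, 16, 17, DEN, SEA)}.
π_{hours, src} gives {(10, SEA), (16, SEA), (21, ATL), (21, DEN), (25, SEA)}.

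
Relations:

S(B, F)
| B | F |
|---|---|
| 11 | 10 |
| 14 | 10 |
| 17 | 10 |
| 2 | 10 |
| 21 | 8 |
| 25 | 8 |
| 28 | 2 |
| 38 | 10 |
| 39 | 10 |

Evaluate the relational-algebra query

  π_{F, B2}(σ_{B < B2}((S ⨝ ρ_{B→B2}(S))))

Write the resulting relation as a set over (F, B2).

ρ[B→B2]: schema becomes (B2, F); tuples unchanged.
Natural join on F: {(11, 10, 11), (11, 10, 14), (11, 10, 17), (11, 10, 2), (11, 10, 38), (11, 10, 39), (14, 10, 11), (14, 10, 14), (14, 10, 17), (14, 10, 2), (14, 10, 38), (14, 10, 39), (17, 10, 11), (17, 10, 14), (17, 10, 17), (17, 10, 2), (17, 10, 38), (17, 10, 39), (2, 10, 11), (2, 10, 14), (2, 10, 17), (2, 10, 2), (2, 10, 38), (2, 10, 39), (21, 8, 21), (21, 8, 25), (25, 8, 21), (25, 8, 25), (28, 2, 28), (38, 10, 11), (38, 10, 14), (38, 10, 17), (38, 10, 2), (38, 10, 38), (38, 10, 39), (39, 10, 11), (39, 10, 14), (39, 10, 17), (39, 10, 2), (39, 10, 38), (39, 10, 39)}
Selection B < B2: {(11, 10, 14), (11, 10, 17), (11, 10, 38), (11, 10, 39), (14, 10, 17), (14, 10, 38), (14, 10, 39), (17, 10, 38), (17, 10, 39), (2, 10, 11), (2, 10, 14), (2, 10, 17), (2, 10, 38), (2, 10, 39), (21, 8, 25), (38, 10, 39)}
Keep only column(s) F, B2 (10 duplicate(s) eliminated): {(10, 11), (10, 14), (10, 17), (10, 38), (10, 39), (8, 25)}

{(10, 11), (10, 14), (10, 17), (10, 38), (10, 39), (8, 25)}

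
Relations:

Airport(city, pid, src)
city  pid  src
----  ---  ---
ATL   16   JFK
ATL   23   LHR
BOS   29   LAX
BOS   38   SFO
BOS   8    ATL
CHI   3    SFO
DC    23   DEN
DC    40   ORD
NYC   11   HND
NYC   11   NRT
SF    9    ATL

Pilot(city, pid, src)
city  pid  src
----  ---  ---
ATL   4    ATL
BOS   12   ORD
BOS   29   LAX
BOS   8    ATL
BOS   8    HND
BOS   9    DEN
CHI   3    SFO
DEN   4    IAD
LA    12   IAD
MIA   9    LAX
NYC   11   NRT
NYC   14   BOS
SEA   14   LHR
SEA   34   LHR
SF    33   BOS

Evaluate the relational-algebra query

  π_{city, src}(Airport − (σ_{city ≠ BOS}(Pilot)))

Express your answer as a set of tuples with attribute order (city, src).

{(ATL, JFK), (ATL, LHR), (BOS, ATL), (BOS, LAX), (BOS, SFO), (DC, DEN), (DC, ORD), (NYC, HND), (SF, ATL)}

Selection city ≠ BOS: {(ATL, 4, ATL), (CHI, 3, SFO), (DEN, 4, IAD), (LA, 12, IAD), (MIA, 9, LAX), (NYC, 11, NRT), (NYC, 14, BOS), (SEA, 14, LHR), (SEA, 34, LHR), (SF, 33, BOS)}
Difference: {(ATL, 16, JFK), (ATL, 23, LHR), (BOS, 29, LAX), (BOS, 38, SFO), (BOS, 8, ATL), (CHI, 3, SFO), (DC, 23, DEN), (DC, 40, ORD), (NYC, 11, HND), (NYC, 11, NRT), (SF, 9, ATL)} with {(ATL, 4, ATL), (CHI, 3, SFO), (DEN, 4, IAD), (LA, 12, IAD), (MIA, 9, LAX), (NYC, 11, NRT), (NYC, 14, BOS), (SEA, 14, LHR), (SEA, 34, LHR), (SF, 33, BOS)} → {(ATL, 16, JFK), (ATL, 23, LHR), (BOS, 29, LAX), (BOS, 38, SFO), (BOS, 8, ATL), (DC, 23, DEN), (DC, 40, ORD), (NYC, 11, HND), (SF, 9, ATL)}
π_{city, src} gives {(ATL, JFK), (ATL, LHR), (BOS, ATL), (BOS, LAX), (BOS, SFO), (DC, DEN), (DC, ORD), (NYC, HND), (SF, ATL)}.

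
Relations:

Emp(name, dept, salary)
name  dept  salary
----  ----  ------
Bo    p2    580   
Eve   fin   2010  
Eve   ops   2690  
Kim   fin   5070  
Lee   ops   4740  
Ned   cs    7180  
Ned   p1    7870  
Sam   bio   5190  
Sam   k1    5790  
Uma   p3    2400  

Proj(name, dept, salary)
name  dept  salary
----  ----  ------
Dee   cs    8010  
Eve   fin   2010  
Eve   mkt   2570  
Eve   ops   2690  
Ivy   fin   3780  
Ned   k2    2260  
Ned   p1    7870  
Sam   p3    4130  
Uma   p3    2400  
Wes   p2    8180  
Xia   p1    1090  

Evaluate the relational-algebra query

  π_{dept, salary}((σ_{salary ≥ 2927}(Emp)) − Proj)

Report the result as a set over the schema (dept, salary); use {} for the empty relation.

{(bio, 5190), (cs, 7180), (fin, 5070), (k1, 5790), (ops, 4740)}

Apply σ_{salary ≥ 2927}; surviving tuples: {(Kim, fin, 5070), (Lee, ops, 4740), (Ned, cs, 7180), (Ned, p1, 7870), (Sam, bio, 5190), (Sam, k1, 5790)}
Taking the difference: {(Kim, fin, 5070), (Lee, ops, 4740), (Ned, cs, 7180), (Sam, bio, 5190), (Sam, k1, 5790)}
π_{dept, salary} gives {(bio, 5190), (cs, 7180), (fin, 5070), (k1, 5790), (ops, 4740)}.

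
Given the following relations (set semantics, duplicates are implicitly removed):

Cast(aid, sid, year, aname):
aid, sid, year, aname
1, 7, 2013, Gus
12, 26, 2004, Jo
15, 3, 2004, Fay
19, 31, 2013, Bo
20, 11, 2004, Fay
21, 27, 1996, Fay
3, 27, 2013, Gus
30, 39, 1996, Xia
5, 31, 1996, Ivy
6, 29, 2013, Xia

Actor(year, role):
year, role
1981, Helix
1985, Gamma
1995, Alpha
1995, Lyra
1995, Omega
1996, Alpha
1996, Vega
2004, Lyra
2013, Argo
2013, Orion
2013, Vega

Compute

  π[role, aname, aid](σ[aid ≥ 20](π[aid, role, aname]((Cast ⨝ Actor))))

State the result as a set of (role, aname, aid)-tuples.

{(Alpha, Fay, 21), (Alpha, Xia, 30), (Lyra, Fay, 20), (Vega, Fay, 21), (Vega, Xia, 30)}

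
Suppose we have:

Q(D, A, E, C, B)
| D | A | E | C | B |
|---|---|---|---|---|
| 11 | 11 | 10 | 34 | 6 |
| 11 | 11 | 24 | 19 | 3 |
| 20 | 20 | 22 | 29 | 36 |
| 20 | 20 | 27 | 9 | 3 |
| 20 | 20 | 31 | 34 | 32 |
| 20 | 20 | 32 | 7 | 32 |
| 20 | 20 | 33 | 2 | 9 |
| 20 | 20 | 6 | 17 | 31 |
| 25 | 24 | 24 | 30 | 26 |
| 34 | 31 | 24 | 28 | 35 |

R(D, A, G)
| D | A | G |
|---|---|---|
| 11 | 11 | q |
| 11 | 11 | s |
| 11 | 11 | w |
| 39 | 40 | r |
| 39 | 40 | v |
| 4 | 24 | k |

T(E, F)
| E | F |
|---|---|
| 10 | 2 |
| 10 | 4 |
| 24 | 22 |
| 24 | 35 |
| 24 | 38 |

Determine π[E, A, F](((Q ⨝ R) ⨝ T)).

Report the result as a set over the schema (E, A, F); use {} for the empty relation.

Natural join on D, A: {(11, 11, 10, 34, 6, q), (11, 11, 10, 34, 6, s), (11, 11, 10, 34, 6, w), (11, 11, 24, 19, 3, q), (11, 11, 24, 19, 3, s), (11, 11, 24, 19, 3, w)}
Natural join on E: {(11, 11, 10, 34, 6, q, 2), (11, 11, 10, 34, 6, q, 4), (11, 11, 10, 34, 6, s, 2), (11, 11, 10, 34, 6, s, 4), (11, 11, 10, 34, 6, w, 2), (11, 11, 10, 34, 6, w, 4), (11, 11, 24, 19, 3, q, 22), (11, 11, 24, 19, 3, q, 35), (11, 11, 24, 19, 3, q, 38), (11, 11, 24, 19, 3, s, 22), (11, 11, 24, 19, 3, s, 35), (11, 11, 24, 19, 3, s, 38), (11, 11, 24, 19, 3, w, 22), (11, 11, 24, 19, 3, w, 35), (11, 11, 24, 19, 3, w, 38)}
π[E, A, F]: project onto (E, A, F) (10 duplicate(s) eliminated) → {(10, 11, 2), (10, 11, 4), (24, 11, 22), (24, 11, 35), (24, 11, 38)}

{(10, 11, 2), (10, 11, 4), (24, 11, 22), (24, 11, 35), (24, 11, 38)}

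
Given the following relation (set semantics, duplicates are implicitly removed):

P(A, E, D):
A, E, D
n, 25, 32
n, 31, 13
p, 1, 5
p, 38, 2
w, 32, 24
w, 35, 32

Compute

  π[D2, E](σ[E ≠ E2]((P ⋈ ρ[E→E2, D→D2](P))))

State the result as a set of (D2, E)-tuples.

ρ[E→E2, D→D2]: schema becomes (A, E2, D2); tuples unchanged.
Joining P and ρ[E→E2, D→D2](P) on A yields {(n, 25, 32, 25, 32), (n, 25, 32, 31, 13), (n, 31, 13, 25, 32), (n, 31, 13, 31, 13), (p, 1, 5, 1, 5), (p, 1, 5, 38, 2), (p, 38, 2, 1, 5), (p, 38, 2, 38, 2), (w, 32, 24, 32, 24), (w, 32, 24, 35, 32), (w, 35, 32, 32, 24), (w, 35, 32, 35, 32)}.
Selection E ≠ E2: {(n, 25, 32, 31, 13), (n, 31, 13, 25, 32), (p, 1, 5, 38, 2), (p, 38, 2, 1, 5), (w, 32, 24, 35, 32), (w, 35, 32, 32, 24)}
π[D2, E]: project onto (D2, E) → {(13, 25), (2, 1), (24, 35), (32, 31), (32, 32), (5, 38)}

{(13, 25), (2, 1), (24, 35), (32, 31), (32, 32), (5, 38)}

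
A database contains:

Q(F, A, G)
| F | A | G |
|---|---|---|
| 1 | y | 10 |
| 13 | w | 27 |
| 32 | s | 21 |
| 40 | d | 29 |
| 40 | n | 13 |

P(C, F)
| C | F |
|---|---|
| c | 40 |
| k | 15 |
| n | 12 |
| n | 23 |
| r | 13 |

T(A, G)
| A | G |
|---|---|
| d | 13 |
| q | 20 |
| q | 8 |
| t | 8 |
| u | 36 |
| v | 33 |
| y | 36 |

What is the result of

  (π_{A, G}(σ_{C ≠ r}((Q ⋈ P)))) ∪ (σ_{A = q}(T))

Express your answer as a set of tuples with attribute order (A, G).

{(d, 29), (n, 13), (q, 20), (q, 8)}

Natural join on F: {(13, w, 27, r), (40, d, 29, c), (40, n, 13, c)}
Filtering on C ≠ r leaves {(40, d, 29, c), (40, n, 13, c)}.
π_{A, G} gives {(d, 29), (n, 13)}.
Filtering on A = q leaves {(q, 20), (q, 8)}.
Taking the union: {(d, 29), (n, 13), (q, 20), (q, 8)}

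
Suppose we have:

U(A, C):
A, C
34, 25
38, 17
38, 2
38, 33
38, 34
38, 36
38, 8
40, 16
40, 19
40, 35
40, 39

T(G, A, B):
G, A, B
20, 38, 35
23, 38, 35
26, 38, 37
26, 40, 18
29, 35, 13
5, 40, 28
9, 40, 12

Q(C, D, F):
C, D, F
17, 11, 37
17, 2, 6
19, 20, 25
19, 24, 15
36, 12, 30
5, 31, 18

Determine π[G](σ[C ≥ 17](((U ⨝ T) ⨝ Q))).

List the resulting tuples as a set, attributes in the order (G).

{20, 23, 26, 5, 9}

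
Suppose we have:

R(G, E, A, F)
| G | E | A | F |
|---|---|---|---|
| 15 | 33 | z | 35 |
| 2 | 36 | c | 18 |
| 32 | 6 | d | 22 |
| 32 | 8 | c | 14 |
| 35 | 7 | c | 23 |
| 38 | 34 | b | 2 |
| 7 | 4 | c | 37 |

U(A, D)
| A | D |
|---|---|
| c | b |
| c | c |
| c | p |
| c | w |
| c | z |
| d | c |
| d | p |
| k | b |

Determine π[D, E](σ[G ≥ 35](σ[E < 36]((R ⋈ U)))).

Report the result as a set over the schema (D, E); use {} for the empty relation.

R ⋈ U (natural join on A): {(2, 36, c, 18, b), (2, 36, c, 18, c), (2, 36, c, 18, p), (2, 36, c, 18, w), (2, 36, c, 18, z), (32, 6, d, 22, c), (32, 6, d, 22, p), (32, 8, c, 14, b), (32, 8, c, 14, c), (32, 8, c, 14, p), (32, 8, c, 14, w), (32, 8, c, 14, z), (35, 7, c, 23, b), (35, 7, c, 23, c), (35, 7, c, 23, p), (35, 7, c, 23, w), (35, 7, c, 23, z), (7, 4, c, 37, b), (7, 4, c, 37, c), (7, 4, c, 37, p), (7, 4, c, 37, w), (7, 4, c, 37, z)}
σ[E < 36]: keep tuples satisfying E < 36 → {(32, 6, d, 22, c), (32, 6, d, 22, p), (32, 8, c, 14, b), (32, 8, c, 14, c), (32, 8, c, 14, p), (32, 8, c, 14, w), (32, 8, c, 14, z), (35, 7, c, 23, b), (35, 7, c, 23, c), (35, 7, c, 23, p), (35, 7, c, 23, w), (35, 7, c, 23, z), (7, 4, c, 37, b), (7, 4, c, 37, c), (7, 4, c, 37, p), (7, 4, c, 37, w), (7, 4, c, 37, z)}
σ[G ≥ 35]: keep tuples satisfying G ≥ 35 → {(35, 7, c, 23, b), (35, 7, c, 23, c), (35, 7, c, 23, p), (35, 7, c, 23, w), (35, 7, c, 23, z)}
π[D, E]: project onto (D, E) → {(b, 7), (c, 7), (p, 7), (w, 7), (z, 7)}

{(b, 7), (c, 7), (p, 7), (w, 7), (z, 7)}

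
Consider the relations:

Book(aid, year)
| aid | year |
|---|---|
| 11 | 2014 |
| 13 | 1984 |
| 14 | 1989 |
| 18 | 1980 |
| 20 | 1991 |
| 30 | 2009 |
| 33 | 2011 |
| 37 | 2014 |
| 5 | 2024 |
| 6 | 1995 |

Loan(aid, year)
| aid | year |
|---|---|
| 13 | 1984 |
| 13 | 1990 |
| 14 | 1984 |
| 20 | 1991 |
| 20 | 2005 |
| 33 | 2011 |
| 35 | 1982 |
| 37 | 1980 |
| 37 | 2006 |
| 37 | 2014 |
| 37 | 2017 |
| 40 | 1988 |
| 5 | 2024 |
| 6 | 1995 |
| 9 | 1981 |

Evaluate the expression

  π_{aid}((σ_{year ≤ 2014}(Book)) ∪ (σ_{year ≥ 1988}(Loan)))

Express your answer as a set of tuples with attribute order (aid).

Apply σ_{year ≤ 2014}; surviving tuples: {(11, 2014), (13, 1984), (14, 1989), (18, 1980), (20, 1991), (30, 2009), (33, 2011), (37, 2014), (6, 1995)}
Apply σ_{year ≥ 1988}; surviving tuples: {(13, 1990), (20, 1991), (20, 2005), (33, 2011), (37, 2006), (37, 2014), (37, 2017), (40, 1988), (5, 2024), (6, 1995)}
Union: {(11, 2014), (13, 1984), (14, 1989), (18, 1980), (20, 1991), (30, 2009), (33, 2011), (37, 2014), (6, 1995)} with {(13, 1990), (20, 1991), (20, 2005), (33, 2011), (37, 2006), (37, 2014), (37, 2017), (40, 1988), (5, 2024), (6, 1995)} → {(11, 2014), (13, 1984), (13, 1990), (14, 1989), (18, 1980), (20, 1991), (20, 2005), (30, 2009), (33, 2011), (37, 2006), (37, 2014), (37, 2017), (40, 1988), (5, 2024), (6, 1995)}
Keep only column(s) aid (4 duplicate(s) eliminated): {11, 13, 14, 18, 20, 30, 33, 37, 40, 5, 6}

{11, 13, 14, 18, 20, 30, 33, 37, 40, 5, 6}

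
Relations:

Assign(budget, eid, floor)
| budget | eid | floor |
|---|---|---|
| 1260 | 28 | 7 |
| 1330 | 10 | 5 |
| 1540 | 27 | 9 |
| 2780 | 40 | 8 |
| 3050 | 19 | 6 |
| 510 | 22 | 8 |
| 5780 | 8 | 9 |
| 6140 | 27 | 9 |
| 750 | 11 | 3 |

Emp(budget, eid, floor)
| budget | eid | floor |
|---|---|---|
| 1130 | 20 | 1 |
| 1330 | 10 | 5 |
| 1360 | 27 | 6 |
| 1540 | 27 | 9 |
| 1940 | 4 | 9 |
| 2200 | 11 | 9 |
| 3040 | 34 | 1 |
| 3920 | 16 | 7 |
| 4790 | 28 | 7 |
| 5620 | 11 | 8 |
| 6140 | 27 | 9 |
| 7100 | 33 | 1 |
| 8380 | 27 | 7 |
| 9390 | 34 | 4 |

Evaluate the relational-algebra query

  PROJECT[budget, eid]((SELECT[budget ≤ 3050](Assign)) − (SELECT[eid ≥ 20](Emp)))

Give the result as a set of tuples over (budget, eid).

{(1260, 28), (1330, 10), (2780, 40), (3050, 19), (510, 22), (750, 11)}

σ[budget ≤ 3050]: keep tuples satisfying budget ≤ 3050 → {(1260, 28, 7), (1330, 10, 5), (1540, 27, 9), (2780, 40, 8), (3050, 19, 6), (510, 22, 8), (750, 11, 3)}
σ[eid ≥ 20]: keep tuples satisfying eid ≥ 20 → {(1130, 20, 1), (1360, 27, 6), (1540, 27, 9), (3040, 34, 1), (4790, 28, 7), (6140, 27, 9), (7100, 33, 1), (8380, 27, 7), (9390, 34, 4)}
Taking the difference: {(1260, 28, 7), (1330, 10, 5), (2780, 40, 8), (3050, 19, 6), (510, 22, 8), (750, 11, 3)}
π_{budget, eid} gives {(1260, 28), (1330, 10), (2780, 40), (3050, 19), (510, 22), (750, 11)}.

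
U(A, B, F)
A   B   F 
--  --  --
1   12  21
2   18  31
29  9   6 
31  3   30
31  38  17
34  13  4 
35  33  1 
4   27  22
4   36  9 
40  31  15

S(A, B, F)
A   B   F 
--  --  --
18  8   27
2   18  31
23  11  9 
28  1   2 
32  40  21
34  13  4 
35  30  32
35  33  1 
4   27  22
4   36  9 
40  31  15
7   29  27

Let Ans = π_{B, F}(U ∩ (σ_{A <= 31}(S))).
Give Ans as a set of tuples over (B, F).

{(18, 31), (27, 22), (36, 9)}

Selection A <= 31: {(18, 8, 27), (2, 18, 31), (23, 11, 9), (28, 1, 2), (4, 27, 22), (4, 36, 9), (7, 29, 27)}
Taking the intersection: {(2, 18, 31), (4, 27, 22), (4, 36, 9)}
π[B, F]: project onto (B, F) → {(18, 31), (27, 22), (36, 9)}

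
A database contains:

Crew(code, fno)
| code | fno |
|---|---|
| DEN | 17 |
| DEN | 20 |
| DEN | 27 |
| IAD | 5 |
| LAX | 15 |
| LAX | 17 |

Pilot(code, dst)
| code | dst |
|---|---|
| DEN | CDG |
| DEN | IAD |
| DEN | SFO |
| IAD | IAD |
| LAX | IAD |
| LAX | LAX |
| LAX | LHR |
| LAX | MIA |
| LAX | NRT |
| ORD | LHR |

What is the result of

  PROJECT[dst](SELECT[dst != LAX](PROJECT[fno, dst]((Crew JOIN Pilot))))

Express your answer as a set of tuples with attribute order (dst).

Joining Crew and Pilot on code yields {(DEN, 17, CDG), (DEN, 17, IAD), (DEN, 17, SFO), (DEN, 20, CDG), (DEN, 20, IAD), (DEN, 20, SFO), (DEN, 27, CDG), (DEN, 27, IAD), (DEN, 27, SFO), (IAD, 5, IAD), (LAX, 15, IAD), (LAX, 15, LAX), (LAX, 15, LHR), (LAX, 15, MIA), (LAX, 15, NRT), (LAX, 17, IAD), (LAX, 17, LAX), (LAX, 17, LHR), (LAX, 17, MIA), (LAX, 17, NRT)}.
Projecting to fno, dst (1 duplicate(s) eliminated): {(15, IAD), (15, LAX), (15, LHR), (15, MIA), (15, NRT), (17, CDG), (17, IAD), (17, LAX), (17, LHR), (17, MIA), (17, NRT), (17, SFO), (20, CDG), (20, IAD), (20, SFO), (27, CDG), (27, IAD), (27, SFO), (5, IAD)}
Selection dst != LAX: {(15, IAD), (15, LHR), (15, MIA), (15, NRT), (17, CDG), (17, IAD), (17, LHR), (17, MIA), (17, NRT), (17, SFO), (20, CDG), (20, IAD), (20, SFO), (27, CDG), (27, IAD), (27, SFO), (5, IAD)}
Projecting to dst (11 duplicate(s) eliminated): {CDG, IAD, LHR, MIA, NRT, SFO}

{CDG, IAD, LHR, MIA, NRT, SFO}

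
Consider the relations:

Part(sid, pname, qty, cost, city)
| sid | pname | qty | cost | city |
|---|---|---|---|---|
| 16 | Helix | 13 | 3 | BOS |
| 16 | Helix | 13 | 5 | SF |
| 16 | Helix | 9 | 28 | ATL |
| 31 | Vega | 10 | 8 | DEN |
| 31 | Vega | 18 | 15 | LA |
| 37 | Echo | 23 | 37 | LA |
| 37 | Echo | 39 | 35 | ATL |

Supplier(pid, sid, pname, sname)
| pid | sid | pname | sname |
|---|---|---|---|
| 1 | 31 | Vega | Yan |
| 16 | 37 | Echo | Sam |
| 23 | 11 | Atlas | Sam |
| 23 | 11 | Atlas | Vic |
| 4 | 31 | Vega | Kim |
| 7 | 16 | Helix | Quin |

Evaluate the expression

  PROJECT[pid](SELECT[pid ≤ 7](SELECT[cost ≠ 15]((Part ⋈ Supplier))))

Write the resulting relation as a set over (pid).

Natural join on sid, pname: {(16, Helix, 13, 3, BOS, 7, Quin), (16, Helix, 13, 5, SF, 7, Quin), (16, Helix, 9, 28, ATL, 7, Quin), (31, Vega, 10, 8, DEN, 1, Yan), (31, Vega, 10, 8, DEN, 4, Kim), (31, Vega, 18, 15, LA, 1, Yan), (31, Vega, 18, 15, LA, 4, Kim), (37, Echo, 23, 37, LA, 16, Sam), (37, Echo, 39, 35, ATL, 16, Sam)}
Apply σ_{cost ≠ 15}; surviving tuples: {(16, Helix, 13, 3, BOS, 7, Quin), (16, Helix, 13, 5, SF, 7, Quin), (16, Helix, 9, 28, ATL, 7, Quin), (31, Vega, 10, 8, DEN, 1, Yan), (31, Vega, 10, 8, DEN, 4, Kim), (37, Echo, 23, 37, LA, 16, Sam), (37, Echo, 39, 35, ATL, 16, Sam)}
Apply σ_{pid ≤ 7}; surviving tuples: {(16, Helix, 13, 3, BOS, 7, Quin), (16, Helix, 13, 5, SF, 7, Quin), (16, Helix, 9, 28, ATL, 7, Quin), (31, Vega, 10, 8, DEN, 1, Yan), (31, Vega, 10, 8, DEN, 4, Kim)}
Keep only column(s) pid (2 duplicate(s) eliminated): {1, 4, 7}

{1, 4, 7}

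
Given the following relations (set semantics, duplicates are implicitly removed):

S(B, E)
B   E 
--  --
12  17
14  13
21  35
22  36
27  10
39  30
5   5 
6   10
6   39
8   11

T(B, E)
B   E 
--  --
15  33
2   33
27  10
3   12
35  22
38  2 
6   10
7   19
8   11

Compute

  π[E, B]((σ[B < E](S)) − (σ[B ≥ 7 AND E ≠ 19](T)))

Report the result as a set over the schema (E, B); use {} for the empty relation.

{(10, 6), (17, 12), (35, 21), (36, 22), (39, 6)}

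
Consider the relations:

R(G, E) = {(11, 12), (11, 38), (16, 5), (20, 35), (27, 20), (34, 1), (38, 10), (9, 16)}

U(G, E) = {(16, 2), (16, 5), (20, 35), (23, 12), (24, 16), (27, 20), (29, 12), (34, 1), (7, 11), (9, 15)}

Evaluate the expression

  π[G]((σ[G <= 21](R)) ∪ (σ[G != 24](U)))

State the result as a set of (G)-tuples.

{11, 16, 20, 23, 27, 29, 34, 7, 9}

Apply σ_{G <= 21}; surviving tuples: {(11, 12), (11, 38), (16, 5), (20, 35), (9, 16)}
Apply σ_{G != 24}; surviving tuples: {(16, 2), (16, 5), (20, 35), (23, 12), (27, 20), (29, 12), (34, 1), (7, 11), (9, 15)}
Union: {(11, 12), (11, 38), (16, 5), (20, 35), (9, 16)} with {(16, 2), (16, 5), (20, 35), (23, 12), (27, 20), (29, 12), (34, 1), (7, 11), (9, 15)} → {(11, 12), (11, 38), (16, 2), (16, 5), (20, 35), (23, 12), (27, 20), (29, 12), (34, 1), (7, 11), (9, 15), (9, 16)}
π[G]: project onto (G) (3 duplicate(s) eliminated) → {11, 16, 20, 23, 27, 29, 34, 7, 9}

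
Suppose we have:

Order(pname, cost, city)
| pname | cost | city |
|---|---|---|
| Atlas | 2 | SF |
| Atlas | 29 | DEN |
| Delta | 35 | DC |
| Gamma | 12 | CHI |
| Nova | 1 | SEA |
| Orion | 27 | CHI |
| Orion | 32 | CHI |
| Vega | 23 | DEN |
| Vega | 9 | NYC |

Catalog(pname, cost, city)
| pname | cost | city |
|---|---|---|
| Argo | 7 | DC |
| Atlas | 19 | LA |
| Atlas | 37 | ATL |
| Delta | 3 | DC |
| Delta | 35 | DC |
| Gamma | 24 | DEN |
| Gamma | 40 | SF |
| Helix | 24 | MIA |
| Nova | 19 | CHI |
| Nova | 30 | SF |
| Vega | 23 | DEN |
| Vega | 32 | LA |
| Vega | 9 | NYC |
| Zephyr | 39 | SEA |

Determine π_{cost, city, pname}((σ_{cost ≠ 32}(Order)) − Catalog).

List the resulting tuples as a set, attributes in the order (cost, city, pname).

Apply σ_{cost ≠ 32}; surviving tuples: {(Atlas, 2, SF), (Atlas, 29, DEN), (Delta, 35, DC), (Gamma, 12, CHI), (Nova, 1, SEA), (Orion, 27, CHI), (Vega, 23, DEN), (Vega, 9, NYC)}
Set difference of the two operands is {(Atlas, 2, SF), (Atlas, 29, DEN), (Gamma, 12, CHI), (Nova, 1, SEA), (Orion, 27, CHI)}.
π[cost, city, pname]: project onto (cost, city, pname) → {(1, SEA, Nova), (12, CHI, Gamma), (2, SF, Atlas), (27, CHI, Orion), (29, DEN, Atlas)}

{(1, SEA, Nova), (12, CHI, Gamma), (2, SF, Atlas), (27, CHI, Orion), (29, DEN, Atlas)}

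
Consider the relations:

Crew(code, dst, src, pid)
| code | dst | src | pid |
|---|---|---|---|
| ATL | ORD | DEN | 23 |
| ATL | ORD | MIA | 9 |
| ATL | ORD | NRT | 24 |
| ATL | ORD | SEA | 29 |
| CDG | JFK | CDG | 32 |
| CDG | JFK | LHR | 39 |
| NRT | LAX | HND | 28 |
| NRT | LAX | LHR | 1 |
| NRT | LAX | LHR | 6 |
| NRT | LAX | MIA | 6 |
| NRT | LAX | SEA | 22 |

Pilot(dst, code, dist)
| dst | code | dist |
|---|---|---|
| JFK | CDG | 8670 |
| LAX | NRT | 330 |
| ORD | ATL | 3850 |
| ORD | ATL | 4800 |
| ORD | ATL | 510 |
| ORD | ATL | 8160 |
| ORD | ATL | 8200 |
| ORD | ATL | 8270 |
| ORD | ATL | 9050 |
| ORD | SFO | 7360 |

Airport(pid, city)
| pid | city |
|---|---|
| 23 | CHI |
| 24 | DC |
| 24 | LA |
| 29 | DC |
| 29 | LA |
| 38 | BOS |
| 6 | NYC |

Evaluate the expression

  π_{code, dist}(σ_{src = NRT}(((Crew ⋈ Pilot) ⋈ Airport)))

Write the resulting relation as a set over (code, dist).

{(ATL, 3850), (ATL, 4800), (ATL, 510), (ATL, 8160), (ATL, 8200), (ATL, 8270), (ATL, 9050)}

Natural join on code, dst: {(ATL, ORD, DEN, 23, 3850), (ATL, ORD, DEN, 23, 4800), (ATL, ORD, DEN, 23, 510), (ATL, ORD, DEN, 23, 8160), (ATL, ORD, DEN, 23, 8200), (ATL, ORD, DEN, 23, 8270), (ATL, ORD, DEN, 23, 9050), (ATL, ORD, MIA, 9, 3850), (ATL, ORD, MIA, 9, 4800), (ATL, ORD, MIA, 9, 510), (ATL, ORD, MIA, 9, 8160), (ATL, ORD, MIA, 9, 8200), (ATL, ORD, MIA, 9, 8270), (ATL, ORD, MIA, 9, 9050), (ATL, ORD, NRT, 24, 3850), (ATL, ORD, NRT, 24, 4800), (ATL, ORD, NRT, 24, 510), (ATL, ORD, NRT, 24, 8160), (ATL, ORD, NRT, 24, 8200), (ATL, ORD, NRT, 24, 8270), (ATL, ORD, NRT, 24, 9050), (ATL, ORD, SEA, 29, 3850), (ATL, ORD, SEA, 29, 4800), (ATL, ORD, SEA, 29, 510), (ATL, ORD, SEA, 29, 8160), (ATL, ORD, SEA, 29, 8200), (ATL, ORD, SEA, 29, 8270), (ATL, ORD, SEA, 29, 9050), (CDG, JFK, CDG, 32, 8670), (CDG, JFK, LHR, 39, 8670), (NRT, LAX, HND, 28, 330), (NRT, LAX, LHR, 1, 330), (NRT, LAX, LHR, 6, 330), (NRT, LAX, MIA, 6, 330), (NRT, LAX, SEA, 22, 330)}
Natural join on pid: {(ATL, ORD, DEN, 23, 3850, CHI), (ATL, ORD, DEN, 23, 4800, CHI), (ATL, ORD, DEN, 23, 510, CHI), (ATL, ORD, DEN, 23, 8160, CHI), (ATL, ORD, DEN, 23, 8200, CHI), (ATL, ORD, DEN, 23, 8270, CHI), (ATL, ORD, DEN, 23, 9050, CHI), (ATL, ORD, NRT, 24, 3850, DC), (ATL, ORD, NRT, 24, 3850, LA), (ATL, ORD, NRT, 24, 4800, DC), (ATL, ORD, NRT, 24, 4800, LA), (ATL, ORD, NRT, 24, 510, DC), (ATL, ORD, NRT, 24, 510, LA), (ATL, ORD, NRT, 24, 8160, DC), (ATL, ORD, NRT, 24, 8160, LA), (ATL, ORD, NRT, 24, 8200, DC), (ATL, ORD, NRT, 24, 8200, LA), (ATL, ORD, NRT, 24, 8270, DC), (ATL, ORD, NRT, 24, 8270, LA), (ATL, ORD, NRT, 24, 9050, DC), (ATL, ORD, NRT, 24, 9050, LA), (ATL, ORD, SEA, 29, 3850, DC), (ATL, ORD, SEA, 29, 3850, LA), (ATL, ORD, SEA, 29, 4800, DC), (ATL, ORD, SEA, 29, 4800, LA), (ATL, ORD, SEA, 29, 510, DC), (ATL, ORD, SEA, 29, 510, LA), (ATL, ORD, SEA, 29, 8160, DC), (ATL, ORD, SEA, 29, 8160, LA), (ATL, ORD, SEA, 29, 8200, DC), (ATL, ORD, SEA, 29, 8200, LA), (ATL, ORD, SEA, 29, 8270, DC), (ATL, ORD, SEA, 29, 8270, LA), (ATL, ORD, SEA, 29, 9050, DC), (ATL, ORD, SEA, 29, 9050, LA), (NRT, LAX, LHR, 6, 330, NYC), (NRT, LAX, MIA, 6, 330, NYC)}
σ[src = NRT]: keep tuples satisfying src = NRT → {(ATL, ORD, NRT, 24, 3850, DC), (ATL, ORD, NRT, 24, 3850, LA), (ATL, ORD, NRT, 24, 4800, DC), (ATL, ORD, NRT, 24, 4800, LA), (ATL, ORD, NRT, 24, 510, DC), (ATL, ORD, NRT, 24, 510, LA), (ATL, ORD, NRT, 24, 8160, DC), (ATL, ORD, NRT, 24, 8160, LA), (ATL, ORD, NRT, 24, 8200, DC), (ATL, ORD, NRT, 24, 8200, LA), (ATL, ORD, NRT, 24, 8270, DC), (ATL, ORD, NRT, 24, 8270, LA), (ATL, ORD, NRT, 24, 9050, DC), (ATL, ORD, NRT, 24, 9050, LA)}
π_{code, dist} gives {(ATL, 3850), (ATL, 4800), (ATL, 510), (ATL, 8160), (ATL, 8200), (ATL, 8270), (ATL, 9050)} (7 duplicate(s) eliminated).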